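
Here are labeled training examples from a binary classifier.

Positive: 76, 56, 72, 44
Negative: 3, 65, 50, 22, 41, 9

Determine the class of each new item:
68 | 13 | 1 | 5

Positive, Negative, Negative, Negative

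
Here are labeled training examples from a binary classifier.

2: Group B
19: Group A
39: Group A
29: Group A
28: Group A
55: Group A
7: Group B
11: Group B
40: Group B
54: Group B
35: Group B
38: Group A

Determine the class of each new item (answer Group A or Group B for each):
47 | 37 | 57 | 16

Group A, Group A, Group A, Group B

The pattern is that an item is 'Group A' exactly when: digit sum ≥ 10.
Group A: 47, since digit sum 4+7 = 11. Group A: 37, since digit sum 3+7 = 10. Group A: 57, since digit sum 5+7 = 12. Group B: 16, since digit sum 1+6 = 7.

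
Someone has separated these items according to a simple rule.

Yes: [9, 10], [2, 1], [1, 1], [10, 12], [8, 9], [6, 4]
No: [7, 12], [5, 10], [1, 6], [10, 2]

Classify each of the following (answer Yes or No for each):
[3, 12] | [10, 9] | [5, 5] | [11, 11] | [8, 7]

No, Yes, Yes, Yes, Yes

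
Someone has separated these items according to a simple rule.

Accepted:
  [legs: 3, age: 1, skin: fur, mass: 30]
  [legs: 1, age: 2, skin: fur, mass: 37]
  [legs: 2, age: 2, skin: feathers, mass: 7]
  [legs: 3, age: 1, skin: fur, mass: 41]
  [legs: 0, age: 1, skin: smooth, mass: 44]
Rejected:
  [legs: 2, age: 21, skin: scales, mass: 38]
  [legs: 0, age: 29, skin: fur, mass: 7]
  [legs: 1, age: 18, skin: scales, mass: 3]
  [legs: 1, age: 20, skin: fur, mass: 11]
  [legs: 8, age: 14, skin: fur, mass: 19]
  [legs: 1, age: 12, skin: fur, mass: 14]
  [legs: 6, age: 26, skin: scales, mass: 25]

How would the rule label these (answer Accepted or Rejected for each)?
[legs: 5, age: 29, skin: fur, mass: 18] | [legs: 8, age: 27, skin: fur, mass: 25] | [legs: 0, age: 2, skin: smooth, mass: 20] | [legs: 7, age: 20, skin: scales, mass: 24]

A rule that fits every label: age ≤ 2 — true of each 'Accepted' example, false of each 'Rejected' one.
[legs: 5, age: 29, skin: fur, mass: 18] — age = 29, hence Rejected.
[legs: 8, age: 27, skin: fur, mass: 25] — age = 27, hence Rejected.
[legs: 0, age: 2, skin: smooth, mass: 20] — age = 2, hence Accepted.
[legs: 7, age: 20, skin: scales, mass: 24] — age = 20, hence Rejected.

Rejected, Rejected, Accepted, Rejected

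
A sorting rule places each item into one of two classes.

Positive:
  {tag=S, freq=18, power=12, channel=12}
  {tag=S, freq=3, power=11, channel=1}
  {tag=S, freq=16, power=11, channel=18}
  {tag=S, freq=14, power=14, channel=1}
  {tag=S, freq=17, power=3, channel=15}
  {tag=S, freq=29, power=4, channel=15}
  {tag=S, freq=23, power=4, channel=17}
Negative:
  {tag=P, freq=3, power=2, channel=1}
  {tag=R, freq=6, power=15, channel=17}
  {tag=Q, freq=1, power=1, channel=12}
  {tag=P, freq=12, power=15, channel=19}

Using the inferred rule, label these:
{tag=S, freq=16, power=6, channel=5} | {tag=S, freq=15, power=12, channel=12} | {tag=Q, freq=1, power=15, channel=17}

Positive, Positive, Negative

'Positive' ⟺ tag is S.
Positive: {tag=S, freq=16, power=6, channel=5}, since tag is S. Positive: {tag=S, freq=15, power=12, channel=12}, since tag is S. Negative: {tag=Q, freq=1, power=15, channel=17}, since tag is Q.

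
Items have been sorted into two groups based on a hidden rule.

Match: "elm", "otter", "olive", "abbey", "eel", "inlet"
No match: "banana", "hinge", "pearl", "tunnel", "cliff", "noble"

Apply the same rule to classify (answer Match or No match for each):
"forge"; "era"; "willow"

A rule that fits every label: starts with a vowel — true of each 'Match' example, false of each 'No match' one.
"forge" — starts with 'f', hence No match.
"era" — starts with 'e', hence Match.
"willow" — starts with 'w', hence No match.

No match, Match, No match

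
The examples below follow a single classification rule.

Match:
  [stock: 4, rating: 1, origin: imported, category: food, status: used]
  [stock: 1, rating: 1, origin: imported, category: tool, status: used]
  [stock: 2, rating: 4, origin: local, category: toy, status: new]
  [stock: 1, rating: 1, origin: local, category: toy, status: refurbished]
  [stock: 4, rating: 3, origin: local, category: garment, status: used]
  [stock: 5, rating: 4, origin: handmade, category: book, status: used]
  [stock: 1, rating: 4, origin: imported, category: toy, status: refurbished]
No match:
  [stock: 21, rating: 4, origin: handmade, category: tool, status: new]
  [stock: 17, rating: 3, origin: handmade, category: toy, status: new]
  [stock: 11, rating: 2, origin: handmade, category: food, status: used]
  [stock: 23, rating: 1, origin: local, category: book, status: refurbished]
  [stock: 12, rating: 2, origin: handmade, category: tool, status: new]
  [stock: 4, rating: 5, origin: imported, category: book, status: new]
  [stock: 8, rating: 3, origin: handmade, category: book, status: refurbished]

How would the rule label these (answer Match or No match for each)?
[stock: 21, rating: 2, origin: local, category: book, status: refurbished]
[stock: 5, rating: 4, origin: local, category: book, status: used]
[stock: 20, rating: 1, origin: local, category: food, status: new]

No match, Match, No match

Rule: stock ≤ 5 AND rating ≤ 4. This holds for each 'Match' example and fails for each 'No match' one.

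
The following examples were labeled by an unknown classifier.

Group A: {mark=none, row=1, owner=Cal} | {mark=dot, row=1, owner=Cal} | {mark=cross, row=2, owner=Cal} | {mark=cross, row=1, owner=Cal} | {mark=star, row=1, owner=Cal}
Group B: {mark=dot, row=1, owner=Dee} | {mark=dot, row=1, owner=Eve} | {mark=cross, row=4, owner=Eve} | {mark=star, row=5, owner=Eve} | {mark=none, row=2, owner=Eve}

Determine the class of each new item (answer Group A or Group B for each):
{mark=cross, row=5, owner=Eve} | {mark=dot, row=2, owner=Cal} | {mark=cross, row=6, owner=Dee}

Group B, Group A, Group B

Looking at the examples, the only property every 'Group A' case has and every 'Group B' case lacks is: owner is Cal.
{mark=cross, row=5, owner=Eve} → owner is Eve → Group B.
{mark=dot, row=2, owner=Cal} → owner is Cal → Group A.
{mark=cross, row=6, owner=Dee} → owner is Dee → Group B.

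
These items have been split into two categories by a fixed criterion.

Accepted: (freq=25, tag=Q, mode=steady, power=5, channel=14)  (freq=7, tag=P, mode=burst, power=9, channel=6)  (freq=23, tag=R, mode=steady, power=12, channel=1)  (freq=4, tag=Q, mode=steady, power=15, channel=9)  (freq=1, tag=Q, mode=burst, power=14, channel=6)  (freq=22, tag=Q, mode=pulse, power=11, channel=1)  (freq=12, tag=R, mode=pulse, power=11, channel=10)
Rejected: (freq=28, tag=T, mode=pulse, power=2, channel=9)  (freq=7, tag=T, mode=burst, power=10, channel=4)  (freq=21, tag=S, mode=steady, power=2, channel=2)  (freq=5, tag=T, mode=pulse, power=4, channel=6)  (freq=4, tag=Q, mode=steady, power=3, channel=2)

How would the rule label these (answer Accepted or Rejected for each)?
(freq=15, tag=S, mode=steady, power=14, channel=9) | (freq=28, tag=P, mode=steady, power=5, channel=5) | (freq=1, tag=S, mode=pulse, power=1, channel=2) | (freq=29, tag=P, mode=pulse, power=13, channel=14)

Every 'Accepted' example satisfies: power ≥ 5 AND power ≠ 10. None of the 'Rejected' examples do.
(freq=15, tag=S, mode=steady, power=14, channel=9): Accepted (power = 14). (freq=28, tag=P, mode=steady, power=5, channel=5): Accepted (power = 5). (freq=1, tag=S, mode=pulse, power=1, channel=2): Rejected (power = 1). (freq=29, tag=P, mode=pulse, power=13, channel=14): Accepted (power = 13).

Accepted, Accepted, Rejected, Accepted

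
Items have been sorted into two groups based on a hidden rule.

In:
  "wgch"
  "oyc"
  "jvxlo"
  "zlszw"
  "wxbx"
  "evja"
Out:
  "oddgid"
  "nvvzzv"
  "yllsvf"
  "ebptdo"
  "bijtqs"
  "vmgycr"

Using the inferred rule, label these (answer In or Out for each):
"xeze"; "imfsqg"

In, Out

All 'In' examples share one property — length ≤ 5 — and every 'Out' example lacks it.
"xeze": length 4 — meets the rule, so In. "imfsqg": length 6 — does not pass, so Out.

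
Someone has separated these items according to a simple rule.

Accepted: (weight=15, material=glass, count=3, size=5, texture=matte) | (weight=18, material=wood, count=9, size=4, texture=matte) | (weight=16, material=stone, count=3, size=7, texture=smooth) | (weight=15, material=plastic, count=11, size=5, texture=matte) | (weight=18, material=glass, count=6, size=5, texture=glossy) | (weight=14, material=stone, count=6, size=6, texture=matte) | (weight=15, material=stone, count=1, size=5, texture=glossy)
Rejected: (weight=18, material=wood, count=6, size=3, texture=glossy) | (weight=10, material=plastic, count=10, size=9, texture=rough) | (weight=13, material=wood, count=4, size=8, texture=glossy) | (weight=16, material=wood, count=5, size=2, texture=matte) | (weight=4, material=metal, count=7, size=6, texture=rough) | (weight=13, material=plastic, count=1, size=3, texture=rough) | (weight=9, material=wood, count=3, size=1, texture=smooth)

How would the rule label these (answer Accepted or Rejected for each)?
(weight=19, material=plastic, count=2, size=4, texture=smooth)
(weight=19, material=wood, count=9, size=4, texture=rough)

The simplest hypothesis consistent with all the labels is: weight ≥ 14 AND size ≥ 4.

Accepted, Accepted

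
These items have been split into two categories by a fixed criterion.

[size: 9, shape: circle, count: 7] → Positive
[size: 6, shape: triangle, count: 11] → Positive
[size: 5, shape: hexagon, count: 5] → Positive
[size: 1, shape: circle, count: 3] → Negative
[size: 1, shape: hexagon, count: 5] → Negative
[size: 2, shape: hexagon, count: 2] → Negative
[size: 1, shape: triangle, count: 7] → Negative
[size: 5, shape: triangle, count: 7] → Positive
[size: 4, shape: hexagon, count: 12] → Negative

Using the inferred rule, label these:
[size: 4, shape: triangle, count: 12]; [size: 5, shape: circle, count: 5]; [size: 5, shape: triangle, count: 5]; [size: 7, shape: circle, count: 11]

Every 'Positive' example satisfies: size ≥ 5. None of the 'Negative' examples do.
[size: 4, shape: triangle, count: 12]: size = 4, does not satisfy this → Negative. [size: 5, shape: circle, count: 5]: size = 5, qualifies → Positive. [size: 5, shape: triangle, count: 5]: size = 5, qualifies → Positive. [size: 7, shape: circle, count: 11]: size = 7, qualifies → Positive.

Negative, Positive, Positive, Positive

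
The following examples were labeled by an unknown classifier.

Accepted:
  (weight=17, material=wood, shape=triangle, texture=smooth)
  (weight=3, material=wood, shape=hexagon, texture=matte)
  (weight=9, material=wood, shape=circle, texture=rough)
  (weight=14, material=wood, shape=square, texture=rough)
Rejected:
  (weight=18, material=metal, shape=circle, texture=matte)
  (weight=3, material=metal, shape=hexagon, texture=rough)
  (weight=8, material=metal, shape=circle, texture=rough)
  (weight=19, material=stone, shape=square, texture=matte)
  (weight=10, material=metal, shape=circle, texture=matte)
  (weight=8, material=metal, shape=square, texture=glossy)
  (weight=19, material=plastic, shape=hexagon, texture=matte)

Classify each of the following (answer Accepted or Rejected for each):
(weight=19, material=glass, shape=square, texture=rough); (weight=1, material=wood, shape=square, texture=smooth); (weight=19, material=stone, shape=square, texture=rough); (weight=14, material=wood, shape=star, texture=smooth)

Rejected, Accepted, Rejected, Accepted

Every 'Accepted' example satisfies: material is wood. None of the 'Rejected' examples do.
(weight=19, material=glass, shape=square, texture=rough) → material is glass → Rejected.
(weight=1, material=wood, shape=square, texture=smooth) → material is wood → Accepted.
(weight=19, material=stone, shape=square, texture=rough) → material is stone → Rejected.
(weight=14, material=wood, shape=star, texture=smooth) → material is wood → Accepted.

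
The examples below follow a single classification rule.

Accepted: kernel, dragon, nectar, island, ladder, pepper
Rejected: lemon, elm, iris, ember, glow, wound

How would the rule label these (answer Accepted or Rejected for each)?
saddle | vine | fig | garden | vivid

Accepted, Rejected, Rejected, Accepted, Rejected

A rule that fits every label: length 6 — true of each 'Accepted' example, false of each 'Rejected' one.
saddle — length 6, hence Accepted. vine — length 4, hence Rejected. fig — length 3, hence Rejected. garden — length 6, hence Accepted. vivid — length 5, hence Rejected.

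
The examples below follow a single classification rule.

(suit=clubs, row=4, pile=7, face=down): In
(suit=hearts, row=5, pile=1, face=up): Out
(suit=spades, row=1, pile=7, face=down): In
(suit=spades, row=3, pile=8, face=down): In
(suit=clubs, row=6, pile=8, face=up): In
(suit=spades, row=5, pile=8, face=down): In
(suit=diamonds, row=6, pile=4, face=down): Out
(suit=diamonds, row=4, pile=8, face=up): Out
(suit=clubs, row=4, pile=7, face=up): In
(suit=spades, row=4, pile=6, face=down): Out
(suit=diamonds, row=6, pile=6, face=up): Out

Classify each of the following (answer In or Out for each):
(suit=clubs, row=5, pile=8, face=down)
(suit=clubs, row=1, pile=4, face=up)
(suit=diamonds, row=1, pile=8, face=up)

In, Out, Out

The common property of the 'In' items is: suit is not diamonds AND pile ≥ 7. No 'Out' item has it.
In: (suit=clubs, row=5, pile=8, face=down), since suit is clubs, pile = 8. Out: (suit=clubs, row=1, pile=4, face=up), since suit is clubs, pile = 4. Out: (suit=diamonds, row=1, pile=8, face=up), since suit is diamonds, pile = 8.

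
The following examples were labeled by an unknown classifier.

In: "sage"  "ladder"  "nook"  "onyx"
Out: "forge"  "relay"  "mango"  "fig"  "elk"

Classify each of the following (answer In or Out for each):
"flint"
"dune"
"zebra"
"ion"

Out, In, Out, Out

The rule appears to be: even length.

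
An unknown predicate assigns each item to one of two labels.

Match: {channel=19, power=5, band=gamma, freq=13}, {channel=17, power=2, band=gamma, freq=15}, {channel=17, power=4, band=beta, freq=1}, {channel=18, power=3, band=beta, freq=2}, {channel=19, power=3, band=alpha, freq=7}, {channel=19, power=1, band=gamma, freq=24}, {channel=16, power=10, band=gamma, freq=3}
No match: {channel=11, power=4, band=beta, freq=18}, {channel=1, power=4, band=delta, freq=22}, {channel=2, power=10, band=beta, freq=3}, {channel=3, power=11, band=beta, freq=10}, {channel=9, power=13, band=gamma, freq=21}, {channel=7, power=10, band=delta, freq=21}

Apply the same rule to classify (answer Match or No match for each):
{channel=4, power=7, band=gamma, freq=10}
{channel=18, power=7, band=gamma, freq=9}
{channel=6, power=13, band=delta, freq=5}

No match, Match, No match

All 'Match' examples share one property — channel ≥ 16 — and every 'No match' example lacks it.
{channel=4, power=7, band=gamma, freq=10}: No match (channel = 4). {channel=18, power=7, band=gamma, freq=9}: Match (channel = 18). {channel=6, power=13, band=delta, freq=5}: No match (channel = 6).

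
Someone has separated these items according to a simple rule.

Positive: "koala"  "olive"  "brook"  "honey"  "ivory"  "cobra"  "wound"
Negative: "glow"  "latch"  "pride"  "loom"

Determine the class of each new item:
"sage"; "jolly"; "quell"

Negative, Positive, Negative

All 'Positive' examples share one property — odd length AND contains 'o' — and every 'Negative' example lacks it.
"sage" — length 4, no 'o', hence Negative. "jolly" — length 5, has 'o', hence Positive. "quell" — length 5, no 'o', hence Negative.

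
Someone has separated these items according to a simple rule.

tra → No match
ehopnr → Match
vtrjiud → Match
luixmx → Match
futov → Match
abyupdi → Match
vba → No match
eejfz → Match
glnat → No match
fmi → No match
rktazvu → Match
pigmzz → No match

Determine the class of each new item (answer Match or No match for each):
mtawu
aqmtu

Match, Match

The rule appears to be: has ≥ 2 vowels.
Match: mtawu, since 2 vowels. Match: aqmtu, since 2 vowels.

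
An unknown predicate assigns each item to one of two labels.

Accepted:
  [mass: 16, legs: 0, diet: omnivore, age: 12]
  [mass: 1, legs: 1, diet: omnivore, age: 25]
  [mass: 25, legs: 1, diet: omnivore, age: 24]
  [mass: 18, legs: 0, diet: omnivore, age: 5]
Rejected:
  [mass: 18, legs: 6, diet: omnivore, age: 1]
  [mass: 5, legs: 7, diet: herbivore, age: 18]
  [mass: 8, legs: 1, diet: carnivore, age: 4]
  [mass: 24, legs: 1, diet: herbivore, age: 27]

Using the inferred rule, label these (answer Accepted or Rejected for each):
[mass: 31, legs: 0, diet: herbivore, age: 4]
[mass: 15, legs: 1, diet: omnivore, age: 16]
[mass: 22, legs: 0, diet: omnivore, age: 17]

One predicate separates the groups cleanly: diet is omnivore AND age ≥ 4.

Rejected, Accepted, Accepted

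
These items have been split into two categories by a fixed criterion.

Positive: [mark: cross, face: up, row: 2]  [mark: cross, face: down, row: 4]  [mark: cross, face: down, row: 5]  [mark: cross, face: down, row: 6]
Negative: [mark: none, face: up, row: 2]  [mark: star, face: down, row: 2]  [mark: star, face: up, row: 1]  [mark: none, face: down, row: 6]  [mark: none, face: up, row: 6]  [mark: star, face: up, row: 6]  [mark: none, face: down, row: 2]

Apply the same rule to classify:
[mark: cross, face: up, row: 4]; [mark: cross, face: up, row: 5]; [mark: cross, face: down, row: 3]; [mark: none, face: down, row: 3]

The common property of the 'Positive' items is: mark is cross. No 'Negative' item has it.
[mark: cross, face: up, row: 4]: mark is cross, fits → Positive. [mark: cross, face: up, row: 5]: mark is cross, fits → Positive. [mark: cross, face: down, row: 3]: mark is cross, fits → Positive. [mark: none, face: down, row: 3]: mark is none, lacks this property → Negative.

Positive, Positive, Positive, Negative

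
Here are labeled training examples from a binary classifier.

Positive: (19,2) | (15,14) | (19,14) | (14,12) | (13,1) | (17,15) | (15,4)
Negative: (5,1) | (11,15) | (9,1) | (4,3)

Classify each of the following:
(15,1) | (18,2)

One predicate separates the groups cleanly: first ≥ 12.

Positive, Positive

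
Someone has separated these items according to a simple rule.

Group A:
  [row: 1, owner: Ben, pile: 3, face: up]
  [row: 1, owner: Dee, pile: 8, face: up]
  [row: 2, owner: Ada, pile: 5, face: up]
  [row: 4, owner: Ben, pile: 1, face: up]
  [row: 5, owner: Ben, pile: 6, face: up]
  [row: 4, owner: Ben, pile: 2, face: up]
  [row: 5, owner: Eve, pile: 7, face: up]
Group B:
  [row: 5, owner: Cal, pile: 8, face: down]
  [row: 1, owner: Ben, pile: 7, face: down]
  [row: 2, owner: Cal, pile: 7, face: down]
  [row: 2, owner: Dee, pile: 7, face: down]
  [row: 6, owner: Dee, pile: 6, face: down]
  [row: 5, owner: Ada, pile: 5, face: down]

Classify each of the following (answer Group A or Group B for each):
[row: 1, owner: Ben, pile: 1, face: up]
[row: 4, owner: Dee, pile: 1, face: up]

Group A, Group A

The simplest hypothesis consistent with all the labels is: face is up.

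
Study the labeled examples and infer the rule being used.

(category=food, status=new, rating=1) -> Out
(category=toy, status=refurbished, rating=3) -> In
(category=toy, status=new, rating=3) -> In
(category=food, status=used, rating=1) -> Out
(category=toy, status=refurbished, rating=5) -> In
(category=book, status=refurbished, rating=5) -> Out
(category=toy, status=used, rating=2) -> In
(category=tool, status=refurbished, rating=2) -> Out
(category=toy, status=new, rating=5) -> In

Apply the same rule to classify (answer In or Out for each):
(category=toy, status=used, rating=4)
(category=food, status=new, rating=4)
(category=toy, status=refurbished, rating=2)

In, Out, In

The pattern is that an item is 'In' exactly when: category is toy.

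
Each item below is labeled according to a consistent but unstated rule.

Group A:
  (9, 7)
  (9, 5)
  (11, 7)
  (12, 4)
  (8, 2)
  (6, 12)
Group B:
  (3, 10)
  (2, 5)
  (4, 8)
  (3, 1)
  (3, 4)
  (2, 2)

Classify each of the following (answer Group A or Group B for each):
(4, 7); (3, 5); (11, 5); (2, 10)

Group B, Group B, Group A, Group B

The common property of the 'Group A' items is: first ≥ 5. No 'Group B' item has it.
(4, 7): first 4, lacks this property → Group B. (3, 5): first 3, lacks this property → Group B. (11, 5): first 11, has this property → Group A. (2, 10): first 2, lacks this property → Group B.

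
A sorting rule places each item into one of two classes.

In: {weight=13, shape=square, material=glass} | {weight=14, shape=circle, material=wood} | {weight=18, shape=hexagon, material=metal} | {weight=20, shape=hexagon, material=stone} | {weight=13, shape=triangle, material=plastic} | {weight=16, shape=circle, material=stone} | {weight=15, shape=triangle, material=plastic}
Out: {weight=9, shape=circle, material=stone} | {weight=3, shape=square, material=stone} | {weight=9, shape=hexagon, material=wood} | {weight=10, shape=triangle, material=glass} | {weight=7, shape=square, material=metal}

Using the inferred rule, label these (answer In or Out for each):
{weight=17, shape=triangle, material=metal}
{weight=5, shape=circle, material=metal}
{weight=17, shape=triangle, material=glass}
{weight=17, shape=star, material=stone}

In, Out, In, In

The distinguishing property — weight ≥ 13 — holds for all the 'In' cases and none of the 'Out' cases.
{weight=17, shape=triangle, material=metal} — weight = 17, hence In. {weight=5, shape=circle, material=metal} — weight = 5, hence Out. {weight=17, shape=triangle, material=glass} — weight = 17, hence In. {weight=17, shape=star, material=stone} — weight = 17, hence In.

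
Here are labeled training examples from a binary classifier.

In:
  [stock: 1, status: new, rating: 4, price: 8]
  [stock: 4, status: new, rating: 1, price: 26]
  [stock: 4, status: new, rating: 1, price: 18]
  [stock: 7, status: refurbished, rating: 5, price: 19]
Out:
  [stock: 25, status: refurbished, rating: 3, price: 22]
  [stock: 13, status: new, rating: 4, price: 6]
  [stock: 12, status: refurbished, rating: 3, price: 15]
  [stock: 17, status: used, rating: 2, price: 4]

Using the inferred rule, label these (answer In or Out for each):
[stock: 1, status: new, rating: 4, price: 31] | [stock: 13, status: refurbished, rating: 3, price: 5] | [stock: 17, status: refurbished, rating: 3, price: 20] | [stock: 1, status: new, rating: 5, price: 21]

In, Out, Out, In

The simplest hypothesis consistent with all the labels is: stock ≤ 7.
[stock: 1, status: new, rating: 4, price: 31] → stock = 1 → In.
[stock: 13, status: refurbished, rating: 3, price: 5] → stock = 13 → Out.
[stock: 17, status: refurbished, rating: 3, price: 20] → stock = 17 → Out.
[stock: 1, status: new, rating: 5, price: 21] → stock = 1 → In.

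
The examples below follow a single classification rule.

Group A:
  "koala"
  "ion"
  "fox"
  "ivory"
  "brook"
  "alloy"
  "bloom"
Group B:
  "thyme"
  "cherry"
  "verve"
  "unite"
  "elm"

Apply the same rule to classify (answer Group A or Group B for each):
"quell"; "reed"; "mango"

Group B, Group B, Group A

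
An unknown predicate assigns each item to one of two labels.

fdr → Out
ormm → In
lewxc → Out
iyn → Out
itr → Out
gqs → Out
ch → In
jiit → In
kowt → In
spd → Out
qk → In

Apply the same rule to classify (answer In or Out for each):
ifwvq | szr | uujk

Comparing the two groups points to one rule — even length.
ifwvq → length 5 → Out. szr → length 3 → Out. uujk → length 4 → In.

Out, Out, In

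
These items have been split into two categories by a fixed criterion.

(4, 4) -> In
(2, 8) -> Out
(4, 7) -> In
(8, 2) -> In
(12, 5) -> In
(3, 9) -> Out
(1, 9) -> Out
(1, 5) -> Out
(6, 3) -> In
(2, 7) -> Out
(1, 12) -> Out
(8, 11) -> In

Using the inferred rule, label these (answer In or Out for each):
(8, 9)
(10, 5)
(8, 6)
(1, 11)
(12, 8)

In, In, In, Out, In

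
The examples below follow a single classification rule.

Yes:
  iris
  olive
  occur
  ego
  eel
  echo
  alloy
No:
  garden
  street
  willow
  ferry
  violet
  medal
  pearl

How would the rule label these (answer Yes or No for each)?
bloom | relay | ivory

The simplest hypothesis consistent with all the labels is: starts with a vowel.
No: bloom, since starts with 'b'.
No: relay, since starts with 'r'.
Yes: ivory, since starts with 'i'.

No, No, Yes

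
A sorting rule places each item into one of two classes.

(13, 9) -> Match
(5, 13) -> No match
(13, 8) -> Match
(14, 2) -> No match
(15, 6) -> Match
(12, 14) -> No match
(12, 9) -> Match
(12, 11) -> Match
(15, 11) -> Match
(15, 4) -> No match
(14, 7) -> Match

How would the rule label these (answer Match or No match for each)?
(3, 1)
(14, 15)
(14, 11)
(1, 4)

No match, No match, Match, No match

The simplest hypothesis consistent with all the labels is: first > second AND sum ≥ 21.
(3, 1): No match (3 > 1, 3+1 = 4). (14, 15): No match (14 < 15, 14+15 = 29). (14, 11): Match (14 > 11, 14+11 = 25). (1, 4): No match (1 < 4, 1+4 = 5).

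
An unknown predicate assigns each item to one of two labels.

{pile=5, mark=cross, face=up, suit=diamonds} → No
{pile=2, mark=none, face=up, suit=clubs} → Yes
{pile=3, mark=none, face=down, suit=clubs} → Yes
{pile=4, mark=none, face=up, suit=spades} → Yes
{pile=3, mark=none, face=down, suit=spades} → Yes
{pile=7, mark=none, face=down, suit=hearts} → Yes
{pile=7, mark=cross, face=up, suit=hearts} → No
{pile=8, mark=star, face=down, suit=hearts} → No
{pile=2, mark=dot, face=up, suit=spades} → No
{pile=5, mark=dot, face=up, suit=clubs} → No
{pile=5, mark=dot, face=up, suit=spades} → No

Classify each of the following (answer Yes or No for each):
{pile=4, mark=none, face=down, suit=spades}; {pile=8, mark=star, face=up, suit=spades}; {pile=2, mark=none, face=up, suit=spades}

Yes, No, Yes

One predicate separates the groups cleanly: mark is none.
{pile=4, mark=none, face=down, suit=spades}: mark is none — passes, so Yes.
{pile=8, mark=star, face=up, suit=spades}: mark is star — lacks this property, so No.
{pile=2, mark=none, face=up, suit=spades}: mark is none — passes, so Yes.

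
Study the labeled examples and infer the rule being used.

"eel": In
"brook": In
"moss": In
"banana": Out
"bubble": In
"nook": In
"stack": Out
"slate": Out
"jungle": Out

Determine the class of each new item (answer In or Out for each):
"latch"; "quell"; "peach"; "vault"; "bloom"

Out, In, Out, Out, In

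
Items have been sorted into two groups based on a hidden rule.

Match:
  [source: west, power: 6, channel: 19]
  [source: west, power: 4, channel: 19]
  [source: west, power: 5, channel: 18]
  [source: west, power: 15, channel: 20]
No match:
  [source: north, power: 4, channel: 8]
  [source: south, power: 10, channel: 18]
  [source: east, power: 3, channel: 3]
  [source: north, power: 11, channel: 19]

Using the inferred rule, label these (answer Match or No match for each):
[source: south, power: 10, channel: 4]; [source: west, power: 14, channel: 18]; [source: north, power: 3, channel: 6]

No match, Match, No match

A rule that fits every label: source is west — true of each 'Match' example, false of each 'No match' one.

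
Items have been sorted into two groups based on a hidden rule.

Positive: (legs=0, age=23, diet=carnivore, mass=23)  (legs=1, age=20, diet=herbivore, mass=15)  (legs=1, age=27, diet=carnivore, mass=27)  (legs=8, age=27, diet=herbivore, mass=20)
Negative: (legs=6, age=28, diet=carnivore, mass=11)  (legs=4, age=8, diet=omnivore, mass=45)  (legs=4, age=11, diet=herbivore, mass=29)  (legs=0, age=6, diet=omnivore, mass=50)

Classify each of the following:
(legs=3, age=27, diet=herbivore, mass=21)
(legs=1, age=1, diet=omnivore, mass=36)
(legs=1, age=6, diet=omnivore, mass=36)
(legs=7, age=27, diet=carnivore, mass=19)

The distinguishing property — age ≥ 20 AND age ≤ 27 — holds for all the 'Positive' cases and none of the 'Negative' cases.
(legs=3, age=27, diet=herbivore, mass=21): age = 27, satisfies this → Positive.
(legs=1, age=1, diet=omnivore, mass=36): age = 1, doesn't match → Negative.
(legs=1, age=6, diet=omnivore, mass=36): age = 6, doesn't match → Negative.
(legs=7, age=27, diet=carnivore, mass=19): age = 27, satisfies this → Positive.

Positive, Negative, Negative, Positive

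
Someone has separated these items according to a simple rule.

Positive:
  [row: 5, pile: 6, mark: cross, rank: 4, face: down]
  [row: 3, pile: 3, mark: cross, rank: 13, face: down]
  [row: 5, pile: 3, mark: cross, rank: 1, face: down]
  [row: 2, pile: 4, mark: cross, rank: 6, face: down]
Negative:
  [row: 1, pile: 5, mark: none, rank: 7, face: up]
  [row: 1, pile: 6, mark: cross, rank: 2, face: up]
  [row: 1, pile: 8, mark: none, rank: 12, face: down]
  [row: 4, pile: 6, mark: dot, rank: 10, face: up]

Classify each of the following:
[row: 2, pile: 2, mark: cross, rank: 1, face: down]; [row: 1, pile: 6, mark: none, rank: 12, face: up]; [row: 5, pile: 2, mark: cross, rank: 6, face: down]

Rule: mark is cross AND face is down. This holds for each 'Positive' example and fails for each 'Negative' one.

Positive, Negative, Positive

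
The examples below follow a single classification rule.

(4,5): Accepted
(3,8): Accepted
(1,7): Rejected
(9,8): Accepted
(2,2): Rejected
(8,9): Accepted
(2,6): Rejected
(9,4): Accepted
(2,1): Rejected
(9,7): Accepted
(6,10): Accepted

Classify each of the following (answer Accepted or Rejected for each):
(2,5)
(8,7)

The distinguishing property — sum ≥ 9 — holds for all the 'Accepted' cases and none of the 'Rejected' cases.

Rejected, Accepted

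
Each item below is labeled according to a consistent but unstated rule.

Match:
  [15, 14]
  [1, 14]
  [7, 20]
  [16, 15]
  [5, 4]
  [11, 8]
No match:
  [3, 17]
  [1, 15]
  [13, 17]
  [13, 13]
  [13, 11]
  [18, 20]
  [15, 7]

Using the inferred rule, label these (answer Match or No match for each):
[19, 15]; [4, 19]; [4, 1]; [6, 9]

All 'Match' examples share one property — sum is odd — and every 'No match' example lacks it.

No match, Match, Match, Match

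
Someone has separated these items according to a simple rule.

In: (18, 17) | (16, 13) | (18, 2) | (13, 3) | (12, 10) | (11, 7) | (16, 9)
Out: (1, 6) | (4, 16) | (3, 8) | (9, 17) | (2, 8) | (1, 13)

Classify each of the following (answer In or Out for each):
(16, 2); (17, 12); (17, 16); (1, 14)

In, In, In, Out

The rule appears to be: first > second.
In: (16, 2), since 16 > 2.
In: (17, 12), since 17 > 12.
In: (17, 16), since 17 > 16.
Out: (1, 14), since 1 < 14.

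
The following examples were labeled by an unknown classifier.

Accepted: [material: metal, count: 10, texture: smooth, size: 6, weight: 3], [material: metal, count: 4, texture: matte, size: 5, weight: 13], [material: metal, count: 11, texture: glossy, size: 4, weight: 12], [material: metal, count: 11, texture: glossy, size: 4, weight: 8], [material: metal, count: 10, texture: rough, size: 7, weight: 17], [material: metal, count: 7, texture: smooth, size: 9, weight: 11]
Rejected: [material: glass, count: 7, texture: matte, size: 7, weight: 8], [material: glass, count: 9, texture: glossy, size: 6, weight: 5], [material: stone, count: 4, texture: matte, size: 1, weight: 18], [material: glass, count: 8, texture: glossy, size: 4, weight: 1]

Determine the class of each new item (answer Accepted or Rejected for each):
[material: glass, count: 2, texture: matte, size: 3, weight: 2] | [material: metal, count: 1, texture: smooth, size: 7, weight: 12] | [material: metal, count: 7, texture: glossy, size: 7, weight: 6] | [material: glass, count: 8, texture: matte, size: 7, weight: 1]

Rejected, Accepted, Accepted, Rejected

A rule that fits every label: material is metal — true of each 'Accepted' example, false of each 'Rejected' one.
[material: glass, count: 2, texture: matte, size: 3, weight: 2] — material is glass, hence Rejected. [material: metal, count: 1, texture: smooth, size: 7, weight: 12] — material is metal, hence Accepted. [material: metal, count: 7, texture: glossy, size: 7, weight: 6] — material is metal, hence Accepted. [material: glass, count: 8, texture: matte, size: 7, weight: 1] — material is glass, hence Rejected.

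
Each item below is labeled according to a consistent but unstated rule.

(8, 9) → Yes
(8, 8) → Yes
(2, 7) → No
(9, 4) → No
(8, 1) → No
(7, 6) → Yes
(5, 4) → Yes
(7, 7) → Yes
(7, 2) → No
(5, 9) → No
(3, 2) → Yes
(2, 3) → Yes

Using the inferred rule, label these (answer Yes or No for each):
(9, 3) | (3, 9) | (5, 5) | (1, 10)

No, No, Yes, No

The common property of the 'Yes' items is: |first − second| ≤ 1. No 'No' item has it.
(9, 3): No (|9−3| = 6).
(3, 9): No (|3−9| = 6).
(5, 5): Yes (|5−5| = 0).
(1, 10): No (|1−10| = 9).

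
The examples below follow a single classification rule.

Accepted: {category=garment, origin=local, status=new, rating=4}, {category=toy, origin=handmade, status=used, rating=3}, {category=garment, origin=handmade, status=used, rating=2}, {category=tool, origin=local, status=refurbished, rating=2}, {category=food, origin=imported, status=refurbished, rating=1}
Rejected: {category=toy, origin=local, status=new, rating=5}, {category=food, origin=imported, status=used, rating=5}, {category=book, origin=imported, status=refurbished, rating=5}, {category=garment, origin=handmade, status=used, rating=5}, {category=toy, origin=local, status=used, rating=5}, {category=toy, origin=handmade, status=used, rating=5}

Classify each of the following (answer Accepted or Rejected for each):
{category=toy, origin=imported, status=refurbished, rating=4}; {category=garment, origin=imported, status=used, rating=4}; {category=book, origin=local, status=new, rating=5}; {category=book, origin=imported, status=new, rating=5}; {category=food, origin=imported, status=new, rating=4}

Accepted, Accepted, Rejected, Rejected, Accepted

The simplest hypothesis consistent with all the labels is: rating ≤ 4.
{category=toy, origin=imported, status=refurbished, rating=4}: rating = 4, passes → Accepted. {category=garment, origin=imported, status=used, rating=4}: rating = 4, passes → Accepted. {category=book, origin=local, status=new, rating=5}: rating = 5, fails this test → Rejected. {category=book, origin=imported, status=new, rating=5}: rating = 5, fails this test → Rejected. {category=food, origin=imported, status=new, rating=4}: rating = 4, passes → Accepted.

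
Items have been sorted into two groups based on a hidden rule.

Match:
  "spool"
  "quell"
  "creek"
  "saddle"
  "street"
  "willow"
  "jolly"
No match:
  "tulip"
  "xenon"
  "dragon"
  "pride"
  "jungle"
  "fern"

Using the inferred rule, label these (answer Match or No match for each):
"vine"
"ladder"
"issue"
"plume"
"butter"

The rule appears to be: has a double letter.
No match: "vine", since no doubled letter.
Match: "ladder", since 'dd' doubled.
Match: "issue", since 'ss' doubled.
No match: "plume", since no doubled letter.
Match: "butter", since 'tt' doubled.

No match, Match, Match, No match, Match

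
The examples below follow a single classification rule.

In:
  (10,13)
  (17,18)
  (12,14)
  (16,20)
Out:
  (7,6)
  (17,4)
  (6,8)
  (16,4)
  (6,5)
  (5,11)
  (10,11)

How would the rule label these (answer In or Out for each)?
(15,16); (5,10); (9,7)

In, Out, Out

The classifier is using: sum ≥ 23.
(15,16): In (15+16 = 31). (5,10): Out (5+10 = 15). (9,7): Out (9+7 = 16).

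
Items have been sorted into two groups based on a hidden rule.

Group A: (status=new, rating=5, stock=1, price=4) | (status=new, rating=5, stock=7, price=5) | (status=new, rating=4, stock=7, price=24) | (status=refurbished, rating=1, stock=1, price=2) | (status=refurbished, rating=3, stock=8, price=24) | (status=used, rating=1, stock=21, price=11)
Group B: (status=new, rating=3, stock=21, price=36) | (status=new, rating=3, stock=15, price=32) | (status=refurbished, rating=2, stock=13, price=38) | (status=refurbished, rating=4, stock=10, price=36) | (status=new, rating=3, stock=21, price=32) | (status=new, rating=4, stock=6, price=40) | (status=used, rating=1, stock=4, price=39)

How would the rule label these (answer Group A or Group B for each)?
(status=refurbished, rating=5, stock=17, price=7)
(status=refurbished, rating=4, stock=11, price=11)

Group A, Group A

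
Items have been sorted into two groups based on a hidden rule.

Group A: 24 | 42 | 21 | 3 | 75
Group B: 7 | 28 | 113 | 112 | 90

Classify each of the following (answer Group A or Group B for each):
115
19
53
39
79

The common property of the 'Group A' items is: multiple of 3 AND at most 75. No 'Group B' item has it.
115: 115 = 3·38 + 1, 115 > 75, does not pass → Group B.
19: 19 = 3·6 + 1, 19 ≤ 75, does not pass → Group B.
53: 53 = 3·17 + 2, 53 ≤ 75, does not pass → Group B.
39: 39 = 3·13, 39 ≤ 75, checks out → Group A.
79: 79 = 3·26 + 1, 79 > 75, does not pass → Group B.

Group B, Group B, Group B, Group A, Group B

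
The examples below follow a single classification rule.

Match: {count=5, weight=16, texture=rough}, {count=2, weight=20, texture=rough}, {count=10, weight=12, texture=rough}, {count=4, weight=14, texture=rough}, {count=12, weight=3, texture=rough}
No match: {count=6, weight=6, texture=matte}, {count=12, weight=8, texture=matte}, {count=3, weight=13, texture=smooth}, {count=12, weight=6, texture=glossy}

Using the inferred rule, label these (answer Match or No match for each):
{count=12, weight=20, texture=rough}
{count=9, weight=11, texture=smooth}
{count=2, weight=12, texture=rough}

The pattern is that an item is 'Match' exactly when: texture is rough.
{count=12, weight=20, texture=rough} — texture is rough, hence Match. {count=9, weight=11, texture=smooth} — texture is smooth, hence No match. {count=2, weight=12, texture=rough} — texture is rough, hence Match.

Match, No match, Match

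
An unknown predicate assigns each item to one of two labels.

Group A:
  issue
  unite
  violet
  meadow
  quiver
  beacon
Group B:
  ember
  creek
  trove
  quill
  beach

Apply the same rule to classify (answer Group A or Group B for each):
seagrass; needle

The pattern is that an item is 'Group A' exactly when: has ≥ 3 vowels.
seagrass → 3 vowels → Group A. needle → 3 vowels → Group A.

Group A, Group A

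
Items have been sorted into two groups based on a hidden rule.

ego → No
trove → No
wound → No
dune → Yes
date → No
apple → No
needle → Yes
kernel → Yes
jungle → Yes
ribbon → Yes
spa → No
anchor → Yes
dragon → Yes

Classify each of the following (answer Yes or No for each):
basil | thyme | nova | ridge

The pattern is that an item is 'Yes' exactly when: even length AND contains 'n'.

No, No, Yes, No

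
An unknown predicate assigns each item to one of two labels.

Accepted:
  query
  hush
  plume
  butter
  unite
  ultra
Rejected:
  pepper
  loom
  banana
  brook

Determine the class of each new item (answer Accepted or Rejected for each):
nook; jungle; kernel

The simplest hypothesis consistent with all the labels is: contains 'u'.
nook: no 'u' — fails the rule, so Rejected. jungle: has 'u' — qualifies, so Accepted. kernel: no 'u' — fails the rule, so Rejected.

Rejected, Accepted, Rejected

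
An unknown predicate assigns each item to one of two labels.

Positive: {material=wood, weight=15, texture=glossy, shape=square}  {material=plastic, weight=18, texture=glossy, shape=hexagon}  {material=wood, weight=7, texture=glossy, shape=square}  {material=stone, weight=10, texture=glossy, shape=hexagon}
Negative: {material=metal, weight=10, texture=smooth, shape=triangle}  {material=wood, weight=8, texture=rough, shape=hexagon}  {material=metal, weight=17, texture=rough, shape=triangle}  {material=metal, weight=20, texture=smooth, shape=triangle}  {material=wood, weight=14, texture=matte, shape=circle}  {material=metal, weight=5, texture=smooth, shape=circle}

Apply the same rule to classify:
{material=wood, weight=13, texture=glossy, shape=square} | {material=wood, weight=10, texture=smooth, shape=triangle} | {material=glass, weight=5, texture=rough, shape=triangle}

The common property of the 'Positive' items is: texture is glossy. No 'Negative' item has it.
{material=wood, weight=13, texture=glossy, shape=square}: texture is glossy — meets the rule, so Positive.
{material=wood, weight=10, texture=smooth, shape=triangle}: texture is smooth — doesn't match, so Negative.
{material=glass, weight=5, texture=rough, shape=triangle}: texture is rough — doesn't match, so Negative.

Positive, Negative, Negative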